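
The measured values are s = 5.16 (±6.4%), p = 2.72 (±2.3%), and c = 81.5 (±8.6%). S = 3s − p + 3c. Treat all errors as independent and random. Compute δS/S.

Sums and differences: (δS)² = Σ (cᵢ δxᵢ)².
  (3·δs)² = 0.982;  (δp)² = 0.00391;  (3·δc)² = 442
δS = √(443) = 21.1
S = 257, so δS/S = 21.1/257 = 0.0818.

0.0818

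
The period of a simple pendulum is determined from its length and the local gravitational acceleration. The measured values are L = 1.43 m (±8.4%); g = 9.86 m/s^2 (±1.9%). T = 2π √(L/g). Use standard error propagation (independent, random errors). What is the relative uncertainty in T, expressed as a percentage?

4.31%

Products/powers → add relative errors in quadrature, weighted by exponent:
  (½·δL/L)² = (0.5×0.0840)² = 0.00176;  (−½·δg/g)² = (-0.5×0.0190)² = 9.02e-05
δT/T = √(0.00185) = 0.0431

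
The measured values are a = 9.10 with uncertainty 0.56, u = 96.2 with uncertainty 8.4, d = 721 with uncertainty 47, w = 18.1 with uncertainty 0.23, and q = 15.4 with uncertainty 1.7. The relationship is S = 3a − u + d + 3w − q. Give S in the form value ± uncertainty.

Absolute uncertainties add in quadrature for a linear combination:
  (3·δa)² = 2.82;  (δu)² = 70.6;  (δd)² = 2210;  (3·δw)² = 0.476;  (δq)² = 2.89
δS = √(2290) = 47.8
S = 691.

691 ± 47.8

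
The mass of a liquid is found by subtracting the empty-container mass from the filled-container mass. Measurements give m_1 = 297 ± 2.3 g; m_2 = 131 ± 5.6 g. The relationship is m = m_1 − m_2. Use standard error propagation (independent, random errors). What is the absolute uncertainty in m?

6.05 g

For a sum/difference, combine absolute errors in quadrature:
  (δm_1)² = 5.29;  (δm_2)² = 31.4
δm = √(36.6) = 6.05 g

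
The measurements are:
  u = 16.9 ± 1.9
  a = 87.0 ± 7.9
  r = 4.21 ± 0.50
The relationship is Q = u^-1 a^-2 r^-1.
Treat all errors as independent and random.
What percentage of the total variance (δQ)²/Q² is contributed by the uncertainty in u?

21.2%

(δQ/Q)² = (-1·δu/u)² + (-2·δa/a)² + (-1·δr/r)²
  u term: (-1×0.112)² = 0.0126
  a term: (-2×0.0908)² = 0.0330
  r term: (-1×0.119)² = 0.0141
Total = 0.0597. Share from u = 0.0126/0.0597 = 0.212.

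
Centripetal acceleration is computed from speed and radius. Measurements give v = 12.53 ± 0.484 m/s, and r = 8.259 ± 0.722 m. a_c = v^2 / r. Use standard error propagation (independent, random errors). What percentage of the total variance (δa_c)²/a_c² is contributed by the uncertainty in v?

(δa_c/a_c)² = (2·δv/v)² + (-1·δr/r)²
  v term: (2×0.0386)² = 0.00597
  r term: (-1×0.0874)² = 0.00764
Total = 0.0136. Share from v = 0.00597/0.0136 = 0.439.

43.9%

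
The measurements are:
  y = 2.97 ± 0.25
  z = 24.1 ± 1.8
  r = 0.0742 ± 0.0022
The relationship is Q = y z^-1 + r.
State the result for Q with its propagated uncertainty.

Let p = y·z^-1 = 0.123. δp/p = √((1·δy/y)² + (-1·δz/z)²) = √(0.00709 + 0.00558) = 0.113, so δp = 0.0139.
Q = p + r: δQ = √(δp² + δr²) = √(0.000192 + 4.84e-06) = 0.0140
Q = 0.197.

0.197 ± 0.0140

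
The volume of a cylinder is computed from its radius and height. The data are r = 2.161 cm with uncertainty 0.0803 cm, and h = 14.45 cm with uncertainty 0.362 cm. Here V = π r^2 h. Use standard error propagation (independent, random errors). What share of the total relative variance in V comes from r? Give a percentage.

89.8%

(δV/V)² = (2·δr/r)² + (1·δh/h)²
  r term: (2×0.0372)² = 0.00552
  h term: (1×0.0251)² = 0.000628
Total = 0.00615. Share from r = 0.00552/0.00615 = 0.898.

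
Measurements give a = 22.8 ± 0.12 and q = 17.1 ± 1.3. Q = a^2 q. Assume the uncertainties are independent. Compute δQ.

682

Since Q is a product/quotient, work with relative uncertainties:
  (2·δa/a)² = (2×0.00526)² = 0.000111;  (1·δq/q)² = (1×0.0760)² = 0.00578
δQ/Q = √(0.00589) = 0.0767
Q = 8890, so δQ = 0.0767 × 8890 = 682.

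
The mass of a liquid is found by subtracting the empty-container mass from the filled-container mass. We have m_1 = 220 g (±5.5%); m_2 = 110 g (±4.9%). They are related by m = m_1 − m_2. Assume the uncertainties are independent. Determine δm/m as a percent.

12.0%

Absolute uncertainties add in quadrature for a linear combination:
  (δm_1)² = 146;  (δm_2)² = 29.1
δm = √(175) = 13.2 g
m = 110 g, so δm/m = 13.2/110 = 0.120.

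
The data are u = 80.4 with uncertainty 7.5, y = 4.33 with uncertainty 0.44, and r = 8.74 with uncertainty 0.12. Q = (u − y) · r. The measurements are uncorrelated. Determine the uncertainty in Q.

Let w = u − y = 76.1. δw = √(δu² + δy²) = √(56.2 + 0.194) = 7.51, so δw/w = 0.0988.
Q is then a monomial in w, r:
δQ/Q = √((δw/w)² + (1·δr/r)²) = √(0.00975 + 0.000189) = 0.0997
Q = 665, so δQ = 0.0997 × 665 = 66.3.

66.3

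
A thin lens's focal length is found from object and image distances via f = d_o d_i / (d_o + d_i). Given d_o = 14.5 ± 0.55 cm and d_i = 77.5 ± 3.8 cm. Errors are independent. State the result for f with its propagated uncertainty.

∂f/∂d_o = (d_i/(d_o+d_i))² = 0.710;  ∂f/∂d_i = (d_o/(d_o+d_i))² = 0.0248
δf = √((∂f/∂d_o · δd_o)² + (∂f/∂d_i · δd_i)²) = √(0.152 + 0.00891) = 0.402 cm
f = 12.2 cm.

12.2 ± 0.402 cm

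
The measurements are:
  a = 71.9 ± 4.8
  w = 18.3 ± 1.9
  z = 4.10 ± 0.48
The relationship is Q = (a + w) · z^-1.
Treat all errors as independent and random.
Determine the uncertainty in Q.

Let u = a + w = 90.2. δu = √(δa² + δw²) = √(23.0 + 3.61) = 5.16, so δu/u = 0.0572.
Q is then a monomial in u, z:
δQ/Q = √((δu/u)² + (-1·δz/z)²) = √(0.00328 + 0.0137) = 0.130
Q = 22.0, so δQ = 0.130 × 22.0 = 2.87.

2.87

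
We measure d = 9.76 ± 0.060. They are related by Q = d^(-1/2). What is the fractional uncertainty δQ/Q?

Q ∝ d^(-1/2), so δQ/Q = |−½| · δd/d = 0.5 × 0.00615 = 0.00307.

0.00307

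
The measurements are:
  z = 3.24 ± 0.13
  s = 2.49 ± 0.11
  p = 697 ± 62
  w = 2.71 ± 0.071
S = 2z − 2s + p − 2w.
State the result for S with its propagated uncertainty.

693 ± 62.0

Each term contributes (cᵢ δxᵢ)² to (δS)²:
  (2·δz)² = 0.0676;  (2·δs)² = 0.0484;  (δp)² = 3840;  (2·δw)² = 0.0202
δS = √(3840) = 62.0
S = 693.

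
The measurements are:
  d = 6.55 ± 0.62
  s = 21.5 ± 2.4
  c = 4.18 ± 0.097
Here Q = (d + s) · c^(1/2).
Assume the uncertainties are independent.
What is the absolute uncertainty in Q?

5.11

Let u = d + s = 28.1. δu = √(δd² + δs²) = √(0.384 + 5.76) = 2.48, so δu/u = 0.0884.
Q is then a monomial in u, c:
δQ/Q = √((δu/u)² + (½·δc/c)²) = √(0.00781 + 0.000135) = 0.0891
Q = 57.3, so δQ = 0.0891 × 57.3 = 5.11.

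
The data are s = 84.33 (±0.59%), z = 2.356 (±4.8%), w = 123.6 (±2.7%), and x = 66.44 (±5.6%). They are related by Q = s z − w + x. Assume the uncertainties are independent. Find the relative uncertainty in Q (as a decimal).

0.0765

Let p = s·z = 198.7. δp/p = √((1·δs/s)² + (1·δz/z)²) = √(3.48e-05 + 0.00230) = 0.0484, so δp = 9.61.
Q = p − w + x: δQ = √(δp² + δw² + δx²) = √(92.3 + 11.1 + 13.8) = 10.8
Q = 141.5, so δQ/Q = 10.8/141.5 = 0.0765.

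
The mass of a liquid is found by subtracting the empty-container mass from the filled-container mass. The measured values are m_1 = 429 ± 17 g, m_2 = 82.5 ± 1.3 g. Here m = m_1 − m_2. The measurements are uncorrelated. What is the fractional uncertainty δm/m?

0.0492

Each term contributes (cᵢ δxᵢ)² to (δm)²:
  (δm_1)² = 289;  (δm_2)² = 1.69
δm = √(291) = 17.0 g
m = 346 g, so δm/m = 17.0/346 = 0.0492.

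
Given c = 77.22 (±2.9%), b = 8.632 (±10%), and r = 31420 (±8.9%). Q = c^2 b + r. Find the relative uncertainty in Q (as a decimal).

0.0793

Let p = c^2·b = 51470. δp/p = √((2·δc/c)² + (1·δb/b)²) = √(0.00336 + 0.0100) = 0.116, so δp = 5950.
Q = p + r: δQ = √(δp² + δr²) = √(3.54e+07 + 7.82e+06) = 6570
Q = 82890, so δQ/Q = 6570/82890 = 0.0793.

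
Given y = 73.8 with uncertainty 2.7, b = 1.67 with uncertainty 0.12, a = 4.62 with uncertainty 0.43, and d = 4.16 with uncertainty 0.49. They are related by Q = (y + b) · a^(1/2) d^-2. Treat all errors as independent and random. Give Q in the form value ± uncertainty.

Let u = y + b = 75.5. δu = √(δy² + δb²) = √(7.29 + 0.0144) = 2.70, so δu/u = 0.0358.
Q is then a monomial in u, a, d:
δQ/Q = √((δu/u)² + (½·δa/a)² + (-2·δd/d)²) = √(0.00128 + 0.00217 + 0.0555) = 0.243
Q = 9.37, so δQ = 0.243 × 9.37 = 2.28.

9.37 ± 2.28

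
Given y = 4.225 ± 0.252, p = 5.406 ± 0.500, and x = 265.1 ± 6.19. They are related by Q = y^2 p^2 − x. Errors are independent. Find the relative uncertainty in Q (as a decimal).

0.448

Let w = y^2·p^2 = 521.7. δw/w = √((2·δy/y)² + (2·δp/p)²) = √(0.0142 + 0.0342) = 0.220, so δw = 115.
Q = w − x: δQ = √(δw² + δx²) = √(13200 + 38.3) = 115
Q = 256.6, so δQ/Q = 115/256.6 = 0.448.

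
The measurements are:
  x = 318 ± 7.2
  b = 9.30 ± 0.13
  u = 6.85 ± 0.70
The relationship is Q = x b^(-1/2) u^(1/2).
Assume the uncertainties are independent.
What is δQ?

Q is a product of powers, so relative uncertainties combine in quadrature:
  (1·δx/x)² = (1×0.0226)² = 0.000513;  (−½·δb/b)² = (-0.5×0.0140)² = 4.88e-05;  (½·δu/u)² = (0.5×0.102)² = 0.00261
δQ/Q = √(0.00317) = 0.0563
Q = 273, so δQ = 0.0563 × 273 = 15.4.

15.4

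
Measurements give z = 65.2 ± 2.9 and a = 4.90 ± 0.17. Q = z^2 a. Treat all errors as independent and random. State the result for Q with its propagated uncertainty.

Products/powers → add relative errors in quadrature, weighted by exponent:
  (2·δz/z)² = (2×0.0445)² = 0.00791;  (1·δa/a)² = (1×0.0347)² = 0.00120
δQ/Q = √(0.00912) = 0.0955
Q = 20800, so δQ = 0.0955 × 20800 = 1990.

20800 ± 1990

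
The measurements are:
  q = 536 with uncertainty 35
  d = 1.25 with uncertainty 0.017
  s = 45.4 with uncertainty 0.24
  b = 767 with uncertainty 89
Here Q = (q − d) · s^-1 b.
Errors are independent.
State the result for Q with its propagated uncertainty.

9030 ± 1200

Let u = q − d = 535. δu = √(δq² + δd²) = √(1220 + 0.000289) = 35.0, so δu/u = 0.0655.
Q is then a monomial in u, s, b:
δQ/Q = √((δu/u)² + (-1·δs/s)² + (1·δb/b)²) = √(0.00428 + 2.79e-05 + 0.0135) = 0.133
Q = 9030, so δQ = 0.133 × 9030 = 1200.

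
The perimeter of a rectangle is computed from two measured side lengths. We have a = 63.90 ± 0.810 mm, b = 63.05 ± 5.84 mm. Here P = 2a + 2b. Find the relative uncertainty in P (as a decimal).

Each term contributes (cᵢ δxᵢ)² to (δP)²:
  (2·δa)² = 2.62;  (2·δb)² = 136
δP = √(139) = 11.8 mm
P = 253.9 mm, so δP/P = 11.8/253.9 = 0.0464.

0.0464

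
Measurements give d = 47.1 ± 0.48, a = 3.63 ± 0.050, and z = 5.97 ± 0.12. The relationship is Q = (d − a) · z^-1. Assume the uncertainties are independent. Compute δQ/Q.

0.0230

Let u = d − a = 43.5. δu = √(δd² + δa²) = √(0.230 + 0.00250) = 0.483, so δu/u = 0.0111.
Q is then a monomial in u, z:
δQ/Q = √((δu/u)² + (-1·δz/z)²) = √(0.000123 + 0.000404) = 0.0230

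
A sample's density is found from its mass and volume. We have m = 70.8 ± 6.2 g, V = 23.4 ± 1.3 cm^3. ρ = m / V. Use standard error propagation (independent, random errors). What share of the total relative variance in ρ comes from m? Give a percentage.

71.3%

(δρ/ρ)² = (1·δm/m)² + (-1·δV/V)²
  m term: (1×0.0876)² = 0.00767
  V term: (-1×0.0556)² = 0.00309
Total = 0.0108. Share from m = 0.00767/0.0108 = 0.713.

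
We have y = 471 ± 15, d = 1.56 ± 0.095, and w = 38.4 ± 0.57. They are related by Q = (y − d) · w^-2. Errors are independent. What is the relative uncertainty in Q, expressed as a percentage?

4.36%

Let u = y − d = 469. δu = √(δy² + δd²) = √(225 + 0.00903) = 15.0, so δu/u = 0.0320.
Q is then a monomial in u, w:
δQ/Q = √((δu/u)² + (-2·δw/w)²) = √(0.00102 + 0.000881) = 0.0436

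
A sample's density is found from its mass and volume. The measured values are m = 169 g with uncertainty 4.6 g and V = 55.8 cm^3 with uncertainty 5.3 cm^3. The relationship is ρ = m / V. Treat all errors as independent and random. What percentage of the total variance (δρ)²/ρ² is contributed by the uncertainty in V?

(δρ/ρ)² = (1·δm/m)² + (-1·δV/V)²
  m term: (1×0.0272)² = 0.000741
  V term: (-1×0.0950)² = 0.00902
Total = 0.00976. Share from V = 0.00902/0.00976 = 0.924.

92.4%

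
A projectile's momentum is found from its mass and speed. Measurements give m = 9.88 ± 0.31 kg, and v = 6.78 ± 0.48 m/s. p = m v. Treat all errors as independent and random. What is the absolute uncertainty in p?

5.19 kg·m/s

Products/powers → add relative errors in quadrature, weighted by exponent:
  (1·δm/m)² = (1×0.0314)² = 0.000984;  (1·δv/v)² = (1×0.0708)² = 0.00501
δp/p = √(0.00600) = 0.0774
p = 67.0 kg·m/s, so δp = 0.0774 × 67.0 = 5.19 kg·m/s.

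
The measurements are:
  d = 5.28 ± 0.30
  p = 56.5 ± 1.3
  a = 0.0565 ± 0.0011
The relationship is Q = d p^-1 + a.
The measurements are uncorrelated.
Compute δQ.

0.00583

Let w = d·p^-1 = 0.0935. δw/w = √((1·δd/d)² + (-1·δp/p)²) = √(0.00323 + 0.000529) = 0.0613, so δw = 0.00573.
Q = w + a: δQ = √(δw² + δa²) = √(3.28e-05 + 1.21e-06) = 0.00583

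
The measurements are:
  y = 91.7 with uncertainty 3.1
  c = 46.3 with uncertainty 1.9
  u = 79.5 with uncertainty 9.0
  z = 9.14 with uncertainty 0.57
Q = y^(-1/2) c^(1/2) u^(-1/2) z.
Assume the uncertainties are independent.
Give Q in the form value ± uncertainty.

Relative error in a monomial: (δQ/Q)² = Σ (nᵢ · δxᵢ/xᵢ)².
  (−½·δy/y)² = (-0.5×0.0338)² = 0.000286;  (½·δc/c)² = (0.5×0.0410)² = 0.000421;  (−½·δu/u)² = (-0.5×0.113)² = 0.00320;  (1·δz/z)² = (1×0.0624)² = 0.00389
δQ/Q = √(0.00780) = 0.0883
Q = 0.728, so δQ = 0.0883 × 0.728 = 0.0643.

0.728 ± 0.0643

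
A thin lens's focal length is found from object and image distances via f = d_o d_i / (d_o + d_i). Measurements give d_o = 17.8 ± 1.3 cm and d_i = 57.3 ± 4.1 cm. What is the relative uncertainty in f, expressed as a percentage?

∂f/∂d_o = (d_i/(d_o+d_i))² = 0.582;  ∂f/∂d_i = (d_o/(d_o+d_i))² = 0.0562
δf = √((∂f/∂d_o · δd_o)² + (∂f/∂d_i · δd_i)²) = √(0.573 + 0.0531) = 0.791 cm
f = 13.6 cm, so δf/f = 0.791/13.6 = 0.0582.

5.82%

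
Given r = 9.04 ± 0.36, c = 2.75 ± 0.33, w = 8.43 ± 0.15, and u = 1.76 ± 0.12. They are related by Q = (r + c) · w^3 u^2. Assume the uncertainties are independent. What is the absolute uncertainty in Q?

3330

Let h = r + c = 11.8. δh = √(δr² + δc²) = √(0.130 + 0.109) = 0.488, so δh/h = 0.0414.
Q is then a monomial in h, w, u:
δQ/Q = √((δh/h)² + (3·δw/w)² + (2·δu/u)²) = √(0.00172 + 0.00285 + 0.0186) = 0.152
Q = 21900, so δQ = 0.152 × 21900 = 3330.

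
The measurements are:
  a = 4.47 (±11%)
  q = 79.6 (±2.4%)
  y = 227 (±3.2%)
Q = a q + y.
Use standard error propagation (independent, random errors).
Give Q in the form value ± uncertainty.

583 ± 40.7

Let p = a·q = 356. δp/p = √((1·δa/a)² + (1·δq/q)²) = √(0.0121 + 0.000576) = 0.113, so δp = 40.1.
Q = p + y: δQ = √(δp² + δy²) = √(1600 + 52.8) = 40.7
Q = 583.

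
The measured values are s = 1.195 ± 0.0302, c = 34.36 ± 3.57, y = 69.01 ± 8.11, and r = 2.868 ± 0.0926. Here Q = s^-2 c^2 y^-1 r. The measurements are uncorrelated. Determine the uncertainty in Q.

Q is a product of powers, so relative uncertainties combine in quadrature:
  (-2·δs/s)² = (-2×0.0253)² = 0.00255;  (2·δc/c)² = (2×0.104)² = 0.0432;  (-1·δy/y)² = (-1×0.118)² = 0.0138;  (1·δr/r)² = (1×0.0323)² = 0.00104
δQ/Q = √(0.0606) = 0.246
Q = 34.36, so δQ = 0.246 × 34.36 = 8.46.

8.46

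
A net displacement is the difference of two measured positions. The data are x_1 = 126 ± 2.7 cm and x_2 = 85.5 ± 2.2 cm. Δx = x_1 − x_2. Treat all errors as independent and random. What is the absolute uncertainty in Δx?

For a sum/difference, combine absolute errors in quadrature:
  (δx_1)² = 7.29;  (δx_2)² = 4.84
δΔx = √(12.1) = 3.48 cm

3.48 cm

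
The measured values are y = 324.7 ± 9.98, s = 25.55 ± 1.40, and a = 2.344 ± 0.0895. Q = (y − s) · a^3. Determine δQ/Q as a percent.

11.9%

Let u = y − s = 299.1. δu = √(δy² + δs²) = √(99.6 + 1.96) = 10.1, so δu/u = 0.0337.
Q is then a monomial in u, a:
δQ/Q = √((δu/u)² + (3·δa/a)²) = √(0.00113 + 0.0131) = 0.119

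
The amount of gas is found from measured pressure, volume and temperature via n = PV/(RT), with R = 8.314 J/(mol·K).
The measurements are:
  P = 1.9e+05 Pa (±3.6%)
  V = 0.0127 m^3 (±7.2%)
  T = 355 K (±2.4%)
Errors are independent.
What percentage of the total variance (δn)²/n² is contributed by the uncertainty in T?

8.16%

(δn/n)² = (1·δP/P)² + (1·δV/V)² + (-1·δT/T)²
  P term: (1×0.0360)² = 0.00130
  V term: (1×0.0720)² = 0.00518
  T term: (-1×0.0240)² = 0.000576
Total = 0.00706. Share from T = 0.000576/0.00706 = 0.0816.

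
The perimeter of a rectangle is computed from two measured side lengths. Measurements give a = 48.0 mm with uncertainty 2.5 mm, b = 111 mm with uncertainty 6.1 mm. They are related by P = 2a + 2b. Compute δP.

Sums and differences: (δP)² = Σ (cᵢ δxᵢ)².
  (2·δa)² = 25.0;  (2·δb)² = 149
δP = √(174) = 13.2 mm

13.2 mm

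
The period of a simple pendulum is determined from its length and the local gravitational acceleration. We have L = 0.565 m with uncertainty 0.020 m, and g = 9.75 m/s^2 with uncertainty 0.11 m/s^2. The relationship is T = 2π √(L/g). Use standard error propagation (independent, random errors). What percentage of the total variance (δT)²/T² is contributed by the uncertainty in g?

(δT/T)² = (½·δL/L)² + (−½·δg/g)²
  L term: (0.5×0.0354)² = 0.000313
  g term: (-0.5×0.0113)² = 3.18e-05
Total = 0.000345. Share from g = 3.18e-05/0.000345 = 0.0922.

9.22%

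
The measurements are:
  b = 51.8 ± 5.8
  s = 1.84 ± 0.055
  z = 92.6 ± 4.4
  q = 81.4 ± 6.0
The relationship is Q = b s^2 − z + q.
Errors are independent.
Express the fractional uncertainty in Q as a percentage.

Let p = b·s^2 = 175. δp/p = √((1·δb/b)² + (2·δs/s)²) = √(0.0125 + 0.00357) = 0.127, so δp = 22.3.
Q = p − z + q: δQ = √(δp² + δz² + δq²) = √(496 + 19.4 + 36.0) = 23.5
Q = 164, so δQ/Q = 23.5/164 = 0.143.

14.3%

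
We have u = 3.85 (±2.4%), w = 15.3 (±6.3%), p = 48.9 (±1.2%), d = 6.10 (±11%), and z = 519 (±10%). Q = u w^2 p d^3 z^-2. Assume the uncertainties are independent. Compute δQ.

Q is a product of powers, so relative uncertainties combine in quadrature:
  (1·δu/u)² = (1×0.0240)² = 0.000576;  (2·δw/w)² = (2×0.0630)² = 0.0159;  (1·δp/p)² = (1×0.0120)² = 0.000144;  (3·δd/d)² = (3×0.110)² = 0.109;  (-2·δz/z)² = (-2×0.100)² = 0.0400
δQ/Q = √(0.165) = 0.407
Q = 37.1, so δQ = 0.407 × 37.1 = 15.1.

15.1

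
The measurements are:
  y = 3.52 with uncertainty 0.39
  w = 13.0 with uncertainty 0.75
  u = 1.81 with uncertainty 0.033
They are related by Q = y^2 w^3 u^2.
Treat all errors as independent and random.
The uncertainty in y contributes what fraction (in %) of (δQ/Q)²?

61.1%

(δQ/Q)² = (2·δy/y)² + (3·δw/w)² + (2·δu/u)²
  y term: (2×0.111)² = 0.0491
  w term: (3×0.0577)² = 0.0300
  u term: (2×0.0182)² = 0.00133
Total = 0.0804. Share from y = 0.0491/0.0804 = 0.611.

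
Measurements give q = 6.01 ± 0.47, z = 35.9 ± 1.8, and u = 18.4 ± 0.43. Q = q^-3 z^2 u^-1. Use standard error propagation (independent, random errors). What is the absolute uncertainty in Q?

0.0827

Each factor contributes (exponent × relative error)² to (δQ/Q)²:
  (-3·δq/q)² = (-3×0.0782)² = 0.0550;  (2·δz/z)² = (2×0.0501)² = 0.0101;  (-1·δu/u)² = (-1×0.0234)² = 0.000546
δQ/Q = √(0.0656) = 0.256
Q = 0.323, so δQ = 0.256 × 0.323 = 0.0827.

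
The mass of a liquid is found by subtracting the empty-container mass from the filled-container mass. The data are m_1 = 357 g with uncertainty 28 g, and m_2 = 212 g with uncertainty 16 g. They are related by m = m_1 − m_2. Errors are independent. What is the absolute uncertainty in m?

32.2 g

Each term contributes (cᵢ δxᵢ)² to (δm)²:
  (δm_1)² = 784;  (δm_2)² = 256
δm = √(1040) = 32.2 g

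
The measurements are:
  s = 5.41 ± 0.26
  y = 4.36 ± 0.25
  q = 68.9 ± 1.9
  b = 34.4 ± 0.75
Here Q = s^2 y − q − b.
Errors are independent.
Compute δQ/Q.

Let p = s^2·y = 128. δp/p = √((2·δs/s)² + (1·δy/y)²) = √(0.00924 + 0.00329) = 0.112, so δp = 14.3.
Q = p − q − b: δQ = √(δp² + δq² + δb²) = √(204 + 3.61 + 0.562) = 14.4
Q = 24.3, so δQ/Q = 14.4/24.3 = 0.594.

0.594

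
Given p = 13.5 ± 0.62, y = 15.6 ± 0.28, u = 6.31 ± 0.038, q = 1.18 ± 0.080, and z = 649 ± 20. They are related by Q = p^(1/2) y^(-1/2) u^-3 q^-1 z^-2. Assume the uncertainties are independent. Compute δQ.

Relative error in a monomial: (δQ/Q)² = Σ (nᵢ · δxᵢ/xᵢ)².
  (½·δp/p)² = (0.5×0.0459)² = 0.000527;  (−½·δy/y)² = (-0.5×0.0179)² = 8.05e-05;  (-3·δu/u)² = (-3×0.00602)² = 0.000326;  (-1·δq/q)² = (-1×0.0678)² = 0.00460;  (-2·δz/z)² = (-2×0.0308)² = 0.00380
δQ/Q = √(0.00933) = 0.0966
Q = 7.45e-09, so δQ = 0.0966 × 7.45e-09 = 7.2e-10.

7.2e-10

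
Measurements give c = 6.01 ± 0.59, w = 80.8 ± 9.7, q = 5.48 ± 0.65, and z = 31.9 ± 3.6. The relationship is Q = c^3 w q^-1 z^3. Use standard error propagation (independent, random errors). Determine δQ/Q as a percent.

Relative error in a monomial: (δQ/Q)² = Σ (nᵢ · δxᵢ/xᵢ)².
  (3·δc/c)² = (3×0.0982)² = 0.0867;  (1·δw/w)² = (1×0.120)² = 0.0144;  (-1·δq/q)² = (-1×0.119)² = 0.0141;  (3·δz/z)² = (3×0.113)² = 0.115
δQ/Q = √(0.230) = 0.479

47.9%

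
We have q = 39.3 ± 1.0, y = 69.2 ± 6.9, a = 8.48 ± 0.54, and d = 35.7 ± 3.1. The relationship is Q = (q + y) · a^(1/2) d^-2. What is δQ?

Let u = q + y = 108. δu = √(δq² + δy²) = √(1.00 + 47.6) = 6.97, so δu/u = 0.0643.
Q is then a monomial in u, a, d:
δQ/Q = √((δu/u)² + (½·δa/a)² + (-2·δd/d)²) = √(0.00413 + 0.00101 + 0.0302) = 0.188
Q = 0.248, so δQ = 0.188 × 0.248 = 0.0466.

0.0466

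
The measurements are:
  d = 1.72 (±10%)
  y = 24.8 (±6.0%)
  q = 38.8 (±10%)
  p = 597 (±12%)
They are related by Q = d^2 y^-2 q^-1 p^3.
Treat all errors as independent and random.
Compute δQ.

11600

Products/powers → add relative errors in quadrature, weighted by exponent:
  (2·δd/d)² = (2×0.100)² = 0.0400;  (-2·δy/y)² = (-2×0.0600)² = 0.0144;  (-1·δq/q)² = (-1×0.100)² = 0.0100;  (3·δp/p)² = (3×0.120)² = 0.130
δQ/Q = √(0.194) = 0.440
Q = 26400, so δQ = 0.440 × 26400 = 11600.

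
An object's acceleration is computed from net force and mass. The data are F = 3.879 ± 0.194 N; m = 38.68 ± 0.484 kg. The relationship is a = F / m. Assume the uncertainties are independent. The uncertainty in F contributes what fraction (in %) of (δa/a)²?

(δa/a)² = (1·δF/F)² + (-1·δm/m)²
  F term: (1×0.0500)² = 0.00250
  m term: (-1×0.0125)² = 0.000157
Total = 0.00266. Share from F = 0.00250/0.00266 = 0.941.

94.1%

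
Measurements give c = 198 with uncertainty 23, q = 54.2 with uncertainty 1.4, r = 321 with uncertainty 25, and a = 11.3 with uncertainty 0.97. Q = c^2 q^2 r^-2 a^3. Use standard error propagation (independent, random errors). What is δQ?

For a monomial Q ∝ c^2, q^2, r^-2, a^3, fractional errors add in quadrature:
  (2·δc/c)² = (2×0.116)² = 0.0540;  (2·δq/q)² = (2×0.0258)² = 0.00267;  (-2·δr/r)² = (-2×0.0779)² = 0.0243;  (3·δa/a)² = (3×0.0858)² = 0.0663
δQ/Q = √(0.147) = 0.384
Q = 1.61e+06, so δQ = 0.384 × 1.61e+06 = 6.19e+05.

6.19e+05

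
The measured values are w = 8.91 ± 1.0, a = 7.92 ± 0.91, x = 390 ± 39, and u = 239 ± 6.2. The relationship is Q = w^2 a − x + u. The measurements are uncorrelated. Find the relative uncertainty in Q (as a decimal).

0.342

Let p = w^2·a = 629. δp/p = √((2·δw/w)² + (1·δa/a)²) = √(0.0504 + 0.0132) = 0.252, so δp = 159.
Q = p − x + u: δQ = √(δp² + δx² + δu²) = √(25100 + 1520 + 38.4) = 163
Q = 478, so δQ/Q = 163/478 = 0.342.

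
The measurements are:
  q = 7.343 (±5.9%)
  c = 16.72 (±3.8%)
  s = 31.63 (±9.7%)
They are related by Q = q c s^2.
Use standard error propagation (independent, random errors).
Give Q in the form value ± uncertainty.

122800 ± 25300

Products/powers → add relative errors in quadrature, weighted by exponent:
  (1·δq/q)² = (1×0.0590)² = 0.00348;  (1·δc/c)² = (1×0.0380)² = 0.00144;  (2·δs/s)² = (2×0.0970)² = 0.0376
δQ/Q = √(0.0426) = 0.206
Q = 122800, so δQ = 0.206 × 122800 = 25300.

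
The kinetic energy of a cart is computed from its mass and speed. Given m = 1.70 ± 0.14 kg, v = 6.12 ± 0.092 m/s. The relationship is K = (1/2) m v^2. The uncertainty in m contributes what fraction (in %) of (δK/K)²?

(δK/K)² = (1·δm/m)² + (2·δv/v)²
  m term: (1×0.0824)² = 0.00678
  v term: (2×0.0150)² = 0.000904
Total = 0.00769. Share from m = 0.00678/0.00769 = 0.882.

88.2%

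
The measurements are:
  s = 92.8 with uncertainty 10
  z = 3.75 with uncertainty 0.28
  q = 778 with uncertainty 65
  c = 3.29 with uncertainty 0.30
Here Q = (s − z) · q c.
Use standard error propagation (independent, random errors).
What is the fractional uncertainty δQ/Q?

Let u = s − z = 89.0. δu = √(δs² + δz²) = √(100 + 0.0784) = 10.0, so δu/u = 0.112.
Q is then a monomial in u, q, c:
δQ/Q = √((δu/u)² + (1·δq/q)² + (1·δc/c)²) = √(0.0126 + 0.00698 + 0.00831) = 0.167

0.167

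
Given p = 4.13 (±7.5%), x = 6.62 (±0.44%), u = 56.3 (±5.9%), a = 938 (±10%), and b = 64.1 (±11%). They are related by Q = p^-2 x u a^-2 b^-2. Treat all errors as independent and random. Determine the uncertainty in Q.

2.04e-09

Since Q is a product/quotient, work with relative uncertainties:
  (-2·δp/p)² = (-2×0.0750)² = 0.0225;  (1·δx/x)² = (1×0.00440)² = 1.94e-05;  (1·δu/u)² = (1×0.0590)² = 0.00348;  (-2·δa/a)² = (-2×0.100)² = 0.0400;  (-2·δb/b)² = (-2×0.110)² = 0.0484
δQ/Q = √(0.114) = 0.338
Q = 6.04e-09, so δQ = 0.338 × 6.04e-09 = 2.04e-09.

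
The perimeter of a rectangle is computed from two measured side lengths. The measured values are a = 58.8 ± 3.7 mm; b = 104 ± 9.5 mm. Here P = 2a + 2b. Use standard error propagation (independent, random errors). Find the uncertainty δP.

20.4 mm

Absolute uncertainties add in quadrature for a linear combination:
  (2·δa)² = 54.8;  (2·δb)² = 361
δP = √(416) = 20.4 mm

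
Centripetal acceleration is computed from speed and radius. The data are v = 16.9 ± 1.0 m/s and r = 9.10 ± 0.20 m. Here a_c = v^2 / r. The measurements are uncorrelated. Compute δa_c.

For a monomial a_c ∝ v^2, r^-1, fractional errors add in quadrature:
  (2·δv/v)² = (2×0.0592)² = 0.0140;  (-1·δr/r)² = (-1×0.0220)² = 0.000483
δa_c/a_c = √(0.0145) = 0.120
a_c = 31.4 m/s^2, so δa_c = 0.120 × 31.4 = 3.78 m/s^2.

3.78 m/s^2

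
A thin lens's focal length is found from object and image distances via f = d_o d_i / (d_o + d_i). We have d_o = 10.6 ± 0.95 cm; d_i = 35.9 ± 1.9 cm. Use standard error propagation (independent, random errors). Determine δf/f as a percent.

∂f/∂d_o = (d_i/(d_o+d_i))² = 0.596;  ∂f/∂d_i = (d_o/(d_o+d_i))² = 0.0520
δf = √((∂f/∂d_o · δd_o)² + (∂f/∂d_i · δd_i)²) = √(0.321 + 0.00975) = 0.575 cm
f = 8.18 cm, so δf/f = 0.575/8.18 = 0.0702.

7.02%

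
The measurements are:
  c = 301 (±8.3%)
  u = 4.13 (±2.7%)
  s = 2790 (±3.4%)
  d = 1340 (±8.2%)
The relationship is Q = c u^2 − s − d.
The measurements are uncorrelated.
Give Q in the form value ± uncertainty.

Let p = c·u^2 = 5130. δp/p = √((1·δc/c)² + (2·δu/u)²) = √(0.00689 + 0.00292) = 0.0990, so δp = 508.
Q = p − s − d: δQ = √(δp² + δs² + δd²) = √(2.58e+05 + 9000 + 12100) = 529
Q = 1000.

1000 ± 529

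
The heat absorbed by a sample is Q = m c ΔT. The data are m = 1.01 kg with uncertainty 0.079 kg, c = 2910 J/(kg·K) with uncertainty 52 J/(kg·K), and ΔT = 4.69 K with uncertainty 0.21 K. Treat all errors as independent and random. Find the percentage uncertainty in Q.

Each factor contributes (exponent × relative error)² to (δQ/Q)²:
  (1·δm/m)² = (1×0.0782)² = 0.00612;  (1·δc/c)² = (1×0.0179)² = 0.000319;  (1·δΔT/ΔT)² = (1×0.0448)² = 0.00200
δQ/Q = √(0.00844) = 0.0919

9.19%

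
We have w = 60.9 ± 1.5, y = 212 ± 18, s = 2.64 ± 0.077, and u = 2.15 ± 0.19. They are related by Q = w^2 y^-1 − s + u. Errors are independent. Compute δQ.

Let p = w^2·y^-1 = 17.5. δp/p = √((2·δw/w)² + (-1·δy/y)²) = √(0.00243 + 0.00721) = 0.0982, so δp = 1.72.
Q = p − s + u: δQ = √(δp² + δs² + δu²) = √(2.95 + 0.00593 + 0.0361) = 1.73

1.73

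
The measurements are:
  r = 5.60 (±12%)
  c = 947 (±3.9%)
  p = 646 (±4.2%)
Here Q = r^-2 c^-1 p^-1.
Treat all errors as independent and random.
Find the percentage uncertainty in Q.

Q is a product of powers, so relative uncertainties combine in quadrature:
  (-2·δr/r)² = (-2×0.120)² = 0.0576;  (-1·δc/c)² = (-1×0.0390)² = 0.00152;  (-1·δp/p)² = (-1×0.0420)² = 0.00176
δQ/Q = √(0.0609) = 0.247

24.7%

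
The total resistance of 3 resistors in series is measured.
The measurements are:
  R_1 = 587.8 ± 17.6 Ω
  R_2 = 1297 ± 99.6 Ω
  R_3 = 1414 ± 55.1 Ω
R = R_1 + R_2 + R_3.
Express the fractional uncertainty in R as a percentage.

Sums and differences: (δR)² = Σ (cᵢ δxᵢ)².
  (δR_1)² = 310;  (δR_2)² = 9920;  (δR_3)² = 3040
δR = √(13300) = 115 Ω
R = 3299 Ω, so δR/R = 115/3299 = 0.0349.

3.49%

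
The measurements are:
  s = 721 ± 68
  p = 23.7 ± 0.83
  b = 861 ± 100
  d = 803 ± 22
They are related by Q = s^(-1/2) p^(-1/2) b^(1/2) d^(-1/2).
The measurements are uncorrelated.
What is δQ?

Since Q is a product/quotient, work with relative uncertainties:
  (−½·δs/s)² = (-0.5×0.0943)² = 0.00222;  (−½·δp/p)² = (-0.5×0.0350)² = 0.000307;  (½·δb/b)² = (0.5×0.116)² = 0.00337;  (−½·δd/d)² = (-0.5×0.0274)² = 0.000188
δQ/Q = √(0.00609) = 0.0780
Q = 0.00792, so δQ = 0.0780 × 0.00792 = 0.000618.

0.000618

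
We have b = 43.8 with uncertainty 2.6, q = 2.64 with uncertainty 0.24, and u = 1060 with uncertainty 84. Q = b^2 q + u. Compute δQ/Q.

Let p = b^2·q = 5060. δp/p = √((2·δb/b)² + (1·δq/q)²) = √(0.0141 + 0.00826) = 0.150, so δp = 757.
Q = p + u: δQ = √(δp² + δu²) = √(5.74e+05 + 7060) = 762
Q = 6120, so δQ/Q = 762/6120 = 0.124.

0.124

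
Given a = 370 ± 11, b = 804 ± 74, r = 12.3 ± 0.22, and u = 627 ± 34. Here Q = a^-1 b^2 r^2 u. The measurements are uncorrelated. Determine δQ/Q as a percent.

Each factor contributes (exponent × relative error)² to (δQ/Q)²:
  (-1·δa/a)² = (-1×0.0297)² = 0.000884;  (2·δb/b)² = (2×0.0920)² = 0.0339;  (2·δr/r)² = (2×0.0179)² = 0.00128;  (1·δu/u)² = (1×0.0542)² = 0.00294
δQ/Q = √(0.0390) = 0.197

19.7%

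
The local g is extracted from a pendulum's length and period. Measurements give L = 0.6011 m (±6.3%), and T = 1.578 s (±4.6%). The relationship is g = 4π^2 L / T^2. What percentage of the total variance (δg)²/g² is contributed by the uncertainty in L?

(δg/g)² = (1·δL/L)² + (-2·δT/T)²
  L term: (1×0.0630)² = 0.00397
  T term: (-2×0.0460)² = 0.00846
Total = 0.0124. Share from L = 0.00397/0.0124 = 0.319.

31.9%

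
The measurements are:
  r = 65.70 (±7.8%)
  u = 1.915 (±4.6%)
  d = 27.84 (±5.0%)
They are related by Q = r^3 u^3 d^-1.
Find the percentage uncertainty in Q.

27.6%

Relative error in a monomial: (δQ/Q)² = Σ (nᵢ · δxᵢ/xᵢ)².
  (3·δr/r)² = (3×0.0780)² = 0.0548;  (3·δu/u)² = (3×0.0460)² = 0.0190;  (-1·δd/d)² = (-1×0.0500)² = 0.00250
δQ/Q = √(0.0763) = 0.276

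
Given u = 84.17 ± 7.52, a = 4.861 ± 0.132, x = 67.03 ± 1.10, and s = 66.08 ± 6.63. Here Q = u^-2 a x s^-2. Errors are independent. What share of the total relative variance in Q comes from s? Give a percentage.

55.0%

(δQ/Q)² = (-2·δu/u)² + (1·δa/a)² + (1·δx/x)² + (-2·δs/s)²
  u term: (-2×0.0893)² = 0.0319
  a term: (1×0.0272)² = 0.000737
  x term: (1×0.0164)² = 0.000269
  s term: (-2×0.100)² = 0.0403
Total = 0.0732. Share from s = 0.0403/0.0732 = 0.550.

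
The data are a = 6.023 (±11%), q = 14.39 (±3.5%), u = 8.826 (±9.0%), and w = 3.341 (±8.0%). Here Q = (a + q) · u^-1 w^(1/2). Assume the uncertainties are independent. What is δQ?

Let h = a + q = 20.41. δh = √(δa² + δq²) = √(0.439 + 0.254) = 0.832, so δh/h = 0.0408.
Q is then a monomial in h, u, w:
δQ/Q = √((δh/h)² + (-1·δu/u)² + (½·δw/w)²) = √(0.00166 + 0.00810 + 0.00160) = 0.107
Q = 4.227, so δQ = 0.107 × 4.227 = 0.451.

0.451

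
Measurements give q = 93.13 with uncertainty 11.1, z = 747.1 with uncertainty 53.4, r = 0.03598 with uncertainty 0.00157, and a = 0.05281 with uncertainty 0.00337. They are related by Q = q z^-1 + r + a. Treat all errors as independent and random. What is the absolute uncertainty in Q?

Let p = q·z^-1 = 0.1247. δp/p = √((1·δq/q)² + (-1·δz/z)²) = √(0.0142 + 0.00511) = 0.139, so δp = 0.0173.
Q = p + r + a: δQ = √(δp² + δr² + δa²) = √(0.000300 + 2.46e-06 + 1.14e-05) = 0.0177

0.0177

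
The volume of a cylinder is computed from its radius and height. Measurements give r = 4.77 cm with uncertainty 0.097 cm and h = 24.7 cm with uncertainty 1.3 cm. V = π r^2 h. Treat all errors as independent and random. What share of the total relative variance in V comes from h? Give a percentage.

(δV/V)² = (2·δr/r)² + (1·δh/h)²
  r term: (2×0.0203)² = 0.00165
  h term: (1×0.0526)² = 0.00277
Total = 0.00442. Share from h = 0.00277/0.00442 = 0.626.

62.6%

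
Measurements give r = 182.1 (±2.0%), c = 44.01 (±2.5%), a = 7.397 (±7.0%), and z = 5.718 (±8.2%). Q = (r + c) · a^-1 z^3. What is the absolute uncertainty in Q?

1460

Let u = r + c = 226.1. δu = √(δr² + δc²) = √(13.3 + 1.21) = 3.80, so δu/u = 0.0168.
Q is then a monomial in u, a, z:
δQ/Q = √((δu/u)² + (-1·δa/a)² + (3·δz/z)²) = √(0.000283 + 0.00490 + 0.0605) = 0.256
Q = 5715, so δQ = 0.256 × 5715 = 1460.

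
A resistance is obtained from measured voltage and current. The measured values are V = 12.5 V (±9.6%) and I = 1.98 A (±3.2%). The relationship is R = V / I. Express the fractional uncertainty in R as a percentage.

R is a product of powers, so relative uncertainties combine in quadrature:
  (1·δV/V)² = (1×0.0960)² = 0.00922;  (-1·δI/I)² = (-1×0.0320)² = 0.00102
δR/R = √(0.0102) = 0.101

10.1%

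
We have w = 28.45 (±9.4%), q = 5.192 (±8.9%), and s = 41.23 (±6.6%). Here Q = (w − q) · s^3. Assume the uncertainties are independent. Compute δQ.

3.75e+05

Let u = w − q = 23.26. δu = √(δw² + δq²) = √(7.15 + 0.214) = 2.71, so δu/u = 0.117.
Q is then a monomial in u, s:
δQ/Q = √((δu/u)² + (3·δs/s)²) = √(0.0136 + 0.0392) = 0.230
Q = 1.63e+06, so δQ = 0.230 × 1.63e+06 = 3.75e+05.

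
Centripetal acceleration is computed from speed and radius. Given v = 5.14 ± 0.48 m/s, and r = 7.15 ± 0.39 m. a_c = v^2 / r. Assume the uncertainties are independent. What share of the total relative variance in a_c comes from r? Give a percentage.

7.86%

(δa_c/a_c)² = (2·δv/v)² + (-1·δr/r)²
  v term: (2×0.0934)² = 0.0349
  r term: (-1×0.0545)² = 0.00298
Total = 0.0379. Share from r = 0.00298/0.0379 = 0.0786.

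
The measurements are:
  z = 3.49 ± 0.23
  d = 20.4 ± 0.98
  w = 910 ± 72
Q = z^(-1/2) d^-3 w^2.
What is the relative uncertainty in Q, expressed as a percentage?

21.7%

Products/powers → add relative errors in quadrature, weighted by exponent:
  (−½·δz/z)² = (-0.5×0.0659)² = 0.00109;  (-3·δd/d)² = (-3×0.0480)² = 0.0208;  (2·δw/w)² = (2×0.0791)² = 0.0250
δQ/Q = √(0.0469) = 0.217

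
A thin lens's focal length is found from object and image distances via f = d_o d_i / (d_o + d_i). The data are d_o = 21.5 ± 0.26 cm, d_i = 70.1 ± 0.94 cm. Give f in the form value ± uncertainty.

∂f/∂d_o = (d_i/(d_o+d_i))² = 0.586;  ∂f/∂d_i = (d_o/(d_o+d_i))² = 0.0551
δf = √((∂f/∂d_o · δd_o)² + (∂f/∂d_i · δd_i)²) = √(0.0232 + 0.00268) = 0.161 cm
f = 16.5 cm.

16.5 ± 0.161 cm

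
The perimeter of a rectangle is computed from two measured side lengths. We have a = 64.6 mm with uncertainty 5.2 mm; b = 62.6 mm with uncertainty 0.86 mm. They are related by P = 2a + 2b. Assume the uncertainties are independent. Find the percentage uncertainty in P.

For a sum/difference, combine absolute errors in quadrature:
  (2·δa)² = 108;  (2·δb)² = 2.96
δP = √(111) = 10.5 mm
P = 254 mm, so δP/P = 10.5/254 = 0.0414.

4.14%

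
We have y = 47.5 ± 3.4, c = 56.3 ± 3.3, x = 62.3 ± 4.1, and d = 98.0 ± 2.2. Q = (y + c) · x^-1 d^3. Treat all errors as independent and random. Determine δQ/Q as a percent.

10.5%

Let u = y + c = 104. δu = √(δy² + δc²) = √(11.6 + 10.9) = 4.74, so δu/u = 0.0456.
Q is then a monomial in u, x, d:
δQ/Q = √((δu/u)² + (-1·δx/x)² + (3·δd/d)²) = √(0.00208 + 0.00433 + 0.00454) = 0.105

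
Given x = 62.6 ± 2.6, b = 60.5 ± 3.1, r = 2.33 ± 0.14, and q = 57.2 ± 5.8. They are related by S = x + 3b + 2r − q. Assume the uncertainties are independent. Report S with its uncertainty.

S is a linear combination, so absolute uncertainties add in quadrature:
  (δx)² = 6.76;  (3·δb)² = 86.5;  (2·δr)² = 0.0784;  (δq)² = 33.6
δS = √(127) = 11.3
S = 192.

192 ± 11.3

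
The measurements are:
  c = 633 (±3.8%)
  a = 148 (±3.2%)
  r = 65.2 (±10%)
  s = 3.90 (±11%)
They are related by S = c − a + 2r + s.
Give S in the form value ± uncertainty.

Absolute uncertainties add in quadrature for a linear combination:
  (δc)² = 579;  (δa)² = 22.4;  (2·δr)² = 170;  (δs)² = 0.184
δS = √(771) = 27.8
S = 619.

619 ± 27.8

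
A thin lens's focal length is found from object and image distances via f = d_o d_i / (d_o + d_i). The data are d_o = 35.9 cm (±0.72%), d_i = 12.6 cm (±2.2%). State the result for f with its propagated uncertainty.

∂f/∂d_o = (d_i/(d_o+d_i))² = 0.0675;  ∂f/∂d_i = (d_o/(d_o+d_i))² = 0.548
δf = √((∂f/∂d_o · δd_o)² + (∂f/∂d_i · δd_i)²) = √(0.000304 + 0.0231) = 0.153 cm
f = 9.33 cm.

9.33 ± 0.153 cm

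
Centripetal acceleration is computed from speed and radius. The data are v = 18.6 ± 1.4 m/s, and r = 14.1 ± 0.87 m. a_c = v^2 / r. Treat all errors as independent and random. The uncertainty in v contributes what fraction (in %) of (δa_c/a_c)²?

85.6%

(δa_c/a_c)² = (2·δv/v)² + (-1·δr/r)²
  v term: (2×0.0753)² = 0.0227
  r term: (-1×0.0617)² = 0.00381
Total = 0.0265. Share from v = 0.0227/0.0265 = 0.856.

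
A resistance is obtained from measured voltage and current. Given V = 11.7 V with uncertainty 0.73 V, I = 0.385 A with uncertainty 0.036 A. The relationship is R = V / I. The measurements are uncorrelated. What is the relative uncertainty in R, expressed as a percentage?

11.2%

R is a product of powers, so relative uncertainties combine in quadrature:
  (1·δV/V)² = (1×0.0624)² = 0.00389;  (-1·δI/I)² = (-1×0.0935)² = 0.00874
δR/R = √(0.0126) = 0.112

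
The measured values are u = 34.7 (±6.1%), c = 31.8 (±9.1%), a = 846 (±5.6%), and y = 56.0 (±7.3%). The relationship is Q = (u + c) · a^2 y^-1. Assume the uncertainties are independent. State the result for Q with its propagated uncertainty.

Let w = u + c = 66.5. δw = √(δu² + δc²) = √(4.48 + 8.37) = 3.59, so δw/w = 0.0539.
Q is then a monomial in w, a, y:
δQ/Q = √((δw/w)² + (2·δa/a)² + (-1·δy/y)²) = √(0.00291 + 0.0125 + 0.00533) = 0.144
Q = 8.5e+05, so δQ = 0.144 × 8.5e+05 = 1.23e+05.

(8.50 ± 1.23) × 10^5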